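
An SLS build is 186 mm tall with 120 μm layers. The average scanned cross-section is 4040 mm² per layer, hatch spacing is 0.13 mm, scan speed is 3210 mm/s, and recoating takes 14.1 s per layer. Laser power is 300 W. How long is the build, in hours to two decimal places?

10.24 hours

Number of layers: 186 / 0.12 → 1550 (rounded up).
Hatch length per layer = 4040 / 0.13 = 31076.9 mm.
Laser time per layer: 31076.9 / 3210 → 9.6813 s.
Time per layer = 9.6813 + 14.1 = 23.7813 s.
1550 layers × 23.7813 s/layer = 36861.015 s, i.e. 10.24 hours.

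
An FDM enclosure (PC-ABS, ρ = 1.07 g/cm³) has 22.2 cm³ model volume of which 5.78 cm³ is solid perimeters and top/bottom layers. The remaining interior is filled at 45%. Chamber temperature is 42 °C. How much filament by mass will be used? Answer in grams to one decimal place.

Infill region = 22.2 − 5.78, so 16.42 cm³.
Deposited infill = 0.45 × 16.42, so 7.389 cm³.
Total extruded: 5.78 + 7.389 → 13.169 cm³.
Mass: 13.169 × 1.07 → 14.09083 g.

14.1 g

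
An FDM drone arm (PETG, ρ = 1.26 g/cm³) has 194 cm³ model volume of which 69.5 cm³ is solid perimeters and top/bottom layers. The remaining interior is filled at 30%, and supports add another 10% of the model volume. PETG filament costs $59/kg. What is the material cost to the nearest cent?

Infill region = 194 − 69.5 = 124.5 cm³.
Deposited infill = 0.30 × 124.5, so 37.35 cm³.
Support = 0.10 × 194, so 19.4 cm³.
Total printed volume = 69.5 + 37.35 + 19.4 = 126.25 cm³.
Mass = 126.25 × 1.26 = 159.075 g.
At $59/kg: 159.075/1000 × 59 = $9.39.

$9.39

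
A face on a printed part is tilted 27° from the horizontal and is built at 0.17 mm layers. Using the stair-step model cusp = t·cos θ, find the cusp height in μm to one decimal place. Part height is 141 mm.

cos(27°) = 0.8910, so cusp = 0.17 × 0.8910 = 0.15147 mm → 151.5 μm.

151.5 μm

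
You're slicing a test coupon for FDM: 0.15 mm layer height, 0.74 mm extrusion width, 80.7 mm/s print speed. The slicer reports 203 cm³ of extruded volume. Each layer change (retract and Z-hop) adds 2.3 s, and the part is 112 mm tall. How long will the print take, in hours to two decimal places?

Line area = 0.15 × 0.74 = 0.111 mm².
Total extruded path = 203000/0.111 = 1828828.8 mm.
Time extruding = 1828828.8 / 80.7 = 22662.1 s.
Layers = ⌈112/0.15⌉ = 747.
Layer-change overhead = 747 × 2.3 = 1718.1 s.
Altogether 22662.1 + 1718.1 = 24380.2 s, i.e. 6.77 hours.

6.77 hours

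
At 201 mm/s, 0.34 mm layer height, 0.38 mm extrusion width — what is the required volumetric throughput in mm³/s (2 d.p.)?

25.97

A = 0.34 × 0.38, so 0.1292 mm².
Volumetric flow = 201 × 0.1292 = 25.97 mm³/s.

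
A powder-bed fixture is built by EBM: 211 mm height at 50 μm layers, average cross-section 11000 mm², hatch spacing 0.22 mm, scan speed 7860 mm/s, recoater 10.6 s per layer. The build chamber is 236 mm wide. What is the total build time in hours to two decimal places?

Layer count = ceil(211 / 0.05) = 4220.
Hatch length per layer = 11000 / 0.22 = 50000 mm.
Beam time per layer = 50000 / 7860, so 6.3613 s.
Time per layer = 6.3613 + 10.6, so 16.9613 s.
4220 layers × 16.9613 s/layer = 71576.686 s, i.e. 19.88 hours.

19.88 hours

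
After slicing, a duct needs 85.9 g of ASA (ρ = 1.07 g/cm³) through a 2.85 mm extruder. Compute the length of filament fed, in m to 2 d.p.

Extruded volume: 85.9/1.07 = 80.2804 cm³ (80280.4 mm³).
A = π r² = π × 1.425² = 6.3794 mm².
Length = 80280.4 / 6.3794 = 12584.32 mm = 12.58 m.

12.58 m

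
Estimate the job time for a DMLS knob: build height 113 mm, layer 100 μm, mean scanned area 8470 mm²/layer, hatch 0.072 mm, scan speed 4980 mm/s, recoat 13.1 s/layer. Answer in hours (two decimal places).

11.53 hours

Layers = ⌈113/0.1⌉ = 1130.
Scan path per layer: 8470 / 0.072 → 117638.9 mm.
Laser time per layer: 117638.9 / 4980 → 23.6223 s.
Layer cycle = 23.6223 + 13.1 = 36.7223 s.
1130 layers × 36.7223 s/layer = 41496.199 s, i.e. 11.53 hours.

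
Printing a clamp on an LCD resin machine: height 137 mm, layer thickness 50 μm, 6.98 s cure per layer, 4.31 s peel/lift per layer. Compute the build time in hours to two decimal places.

Layer count = ceil(137 / 0.05) = 2740.
Each layer takes = 6.98 + 4.31 = 11.29 s.
Total = 2740 × 11.29 = 30934.6 s = 8.59 hours.

8.59 hours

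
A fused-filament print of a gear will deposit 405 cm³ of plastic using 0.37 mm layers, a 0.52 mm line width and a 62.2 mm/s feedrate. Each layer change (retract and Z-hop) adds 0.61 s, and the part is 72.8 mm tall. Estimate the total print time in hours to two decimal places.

Bead cross-section = 0.37 × 0.52, so 0.1924 mm².
Toolpath length = 405 cm³ / 0.1924 mm² = 405000 / 0.1924 = 2104989.6 mm.
Time extruding = 2104989.6 / 62.2 = 33842.3 s.
Layer count = ceil(72.8 / 0.37) = 197.
Z-hop total: 197 × 0.61 → 120.17 s.
Total = 33842.3 + 120.17 = 33962.47 s = 9.43 hours.

9.43 hours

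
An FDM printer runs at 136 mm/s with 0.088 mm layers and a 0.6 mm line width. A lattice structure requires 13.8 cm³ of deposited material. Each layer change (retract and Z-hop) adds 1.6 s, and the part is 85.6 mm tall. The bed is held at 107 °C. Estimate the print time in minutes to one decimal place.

58.0 minutes

Bead cross-section = 0.088 × 0.6, so 0.0528 mm².
Path length: 13800 mm³ / 0.0528 mm² → 261363.6 mm.
Time extruding = 261363.6 / 136, so 1921.8 s.
Layer count = ceil(85.6 / 0.088) = 973.
Non-print overhead = 973 × 1.6 = 1556.8 s.
Altogether 1921.8 + 1556.8 = 3478.6 s, i.e. 58.0 minutes.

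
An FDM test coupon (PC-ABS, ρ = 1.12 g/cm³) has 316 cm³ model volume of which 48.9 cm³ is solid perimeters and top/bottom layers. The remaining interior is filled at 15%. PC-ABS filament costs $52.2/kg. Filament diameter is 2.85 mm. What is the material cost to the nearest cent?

$5.20

Volume inside the shell = 316 − 48.9, so 267.1 cm³.
Infill deposited = 0.15 × 267.1 = 40.065 cm³.
Total printed volume = 48.9 + 40.065 = 88.965 cm³.
Mass: 88.965 × 1.12 → 99.6408 g.
At $52.2/kg: 99.6408/1000 × 52.2 = $5.20.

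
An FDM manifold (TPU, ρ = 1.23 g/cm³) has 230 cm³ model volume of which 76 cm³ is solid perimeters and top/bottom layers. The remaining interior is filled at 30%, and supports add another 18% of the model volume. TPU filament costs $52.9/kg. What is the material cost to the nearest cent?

Interior volume = 230 − 76, so 154 cm³.
Deposited infill = 0.30 × 154 = 46.2 cm³.
Support: 0.18 × 230 → 41.4 cm³.
Deposited volume = 76 + 46.2 + 41.4 = 163.6 cm³.
Mass = 163.6 × 1.23, so 201.228 g.
Cost = 201.228 g / 1000 × $52.9/kg = $10.64.

$10.64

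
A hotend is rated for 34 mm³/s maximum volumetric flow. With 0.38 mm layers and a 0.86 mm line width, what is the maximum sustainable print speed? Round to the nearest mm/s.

A: 0.38 × 0.86 → 0.3268 mm².
Max speed = 34 / 0.3268 = 104.04 ≈ 104 mm/s.

104 mm/s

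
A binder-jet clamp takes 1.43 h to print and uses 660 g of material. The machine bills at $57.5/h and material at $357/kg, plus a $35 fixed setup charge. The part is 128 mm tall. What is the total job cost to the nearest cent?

$352.85

Machine-time cost: 57.5 × 1.43 → $82.225.
Material cost = 357 × 660/1000 = $235.62.
Total = 82.225 + 235.62 + 35 = 352.845 ≈ $352.85.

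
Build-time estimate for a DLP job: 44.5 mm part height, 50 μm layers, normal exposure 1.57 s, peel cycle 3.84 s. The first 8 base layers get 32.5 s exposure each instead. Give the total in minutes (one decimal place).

84.4 minutes

Layers = ⌈44.5/0.05⌉ = 890.
Base layers = 8 × (32.5 + 3.84) = 290.72 s.
Remaining layers = 882 × (1.57 + 3.84) = 4771.62 s.
Total = 290.72 + 4771.62 = 5062.34 s = 84.4 minutes.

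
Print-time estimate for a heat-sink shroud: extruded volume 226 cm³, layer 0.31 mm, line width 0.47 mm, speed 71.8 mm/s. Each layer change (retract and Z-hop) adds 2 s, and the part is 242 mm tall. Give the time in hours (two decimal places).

6.43 hours

Line area = 0.31 × 0.47 = 0.1457 mm².
Path length: 226000 mm³ / 0.1457 mm² → 1551132.5 mm.
Extrusion time = 1551132.5 / 71.8 = 21603.5 s.
Layer count = ceil(242 / 0.31) = 781.
Z-hop total = 781 × 2 = 1562 s.
Altogether 21603.5 + 1562 = 23165.5 s, i.e. 6.43 hours.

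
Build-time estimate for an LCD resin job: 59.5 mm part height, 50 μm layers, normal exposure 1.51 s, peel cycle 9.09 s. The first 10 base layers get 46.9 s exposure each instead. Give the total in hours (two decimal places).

Layer count = ceil(59.5 / 0.05) = 1190.
Bottom layers = 10 × (46.9 + 9.09) = 559.9 s.
Regular layers: 1180 × (1.51 + 9.09) → 12508 s.
Total = 559.9 + 12508 = 13067.9 s = 3.63 hours.

3.63 hours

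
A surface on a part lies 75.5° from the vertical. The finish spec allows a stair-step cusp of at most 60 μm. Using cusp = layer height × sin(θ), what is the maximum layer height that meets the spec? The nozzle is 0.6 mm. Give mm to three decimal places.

0.062 mm

t = h_c / sin θ = 0.06 / 0.9681 = 0.062 mm.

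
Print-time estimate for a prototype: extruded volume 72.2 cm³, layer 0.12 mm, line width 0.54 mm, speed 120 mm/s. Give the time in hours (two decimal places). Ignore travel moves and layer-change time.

Bead cross-section: 0.12 × 0.54 → 0.0648 mm².
Toolpath length = 72.2 cm³ / 0.0648 mm² = 72200 / 0.0648 = 1114197.5 mm.
Extrusion time: 1114197.5 / 120 → 9285 s.
9285 s = 2.58 hours.

2.58 hours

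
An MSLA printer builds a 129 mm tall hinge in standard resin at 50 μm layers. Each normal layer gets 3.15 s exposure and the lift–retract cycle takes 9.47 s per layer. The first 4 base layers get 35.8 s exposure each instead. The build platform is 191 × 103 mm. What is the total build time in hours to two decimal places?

9.08 hours

Number of layers: 129 / 0.05 → 2580 (rounded up).
Bottom layers = 4 × (35.8 + 9.47), so 181.08 s.
Normal layers: 2576 × (3.15 + 9.47) → 32509.12 s.
Sum: 181.08 + 32509.12 = 32690.2 s → 9.08 hours.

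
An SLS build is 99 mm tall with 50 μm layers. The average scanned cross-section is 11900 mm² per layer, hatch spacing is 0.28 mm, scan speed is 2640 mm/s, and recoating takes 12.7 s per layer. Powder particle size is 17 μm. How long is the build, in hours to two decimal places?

15.84 hours

Layers = ⌈99/0.05⌉ = 1980.
Per-layer scan distance = 11900 / 0.28 = 42500 mm.
Per-layer scan time = 42500 / 2640 = 16.0985 s.
Per-layer time: 16.0985 + 12.7 → 28.7985 s.
Total: 1980 × 28.7985 s = 57021.03 s → 15.84 hours.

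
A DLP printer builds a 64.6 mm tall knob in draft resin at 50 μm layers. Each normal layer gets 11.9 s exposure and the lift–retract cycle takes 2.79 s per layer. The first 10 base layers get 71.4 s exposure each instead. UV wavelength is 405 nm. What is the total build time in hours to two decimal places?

Layer count = ceil(64.6 / 0.05) = 1292.
Burn-in layers = 10 × (71.4 + 2.79) = 741.9 s.
Normal layers: 1282 × (11.9 + 2.79) → 18832.58 s.
Total = 741.9 + 18832.58 = 19574.48 s = 5.44 hours.

5.44 hours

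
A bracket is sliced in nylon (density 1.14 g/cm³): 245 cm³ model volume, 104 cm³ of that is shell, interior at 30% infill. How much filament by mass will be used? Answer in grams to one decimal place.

Interior volume: 245 − 104 → 141 cm³.
Infill volume = 0.30 × 141, so 42.3 cm³.
Total printed volume: 104 + 42.3 → 146.3 cm³.
Mass = 146.3 × 1.14, so 166.782 g.

166.8 g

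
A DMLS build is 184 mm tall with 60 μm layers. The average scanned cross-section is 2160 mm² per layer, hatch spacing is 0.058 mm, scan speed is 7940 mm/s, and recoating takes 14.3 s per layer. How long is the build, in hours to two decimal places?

Layer count = ceil(184 / 0.06) = 3067.
Per-layer scan distance: 2160 / 0.058 → 37241.4 mm.
Per-layer scan time: 37241.4 / 7940 → 4.6904 s.
Per-layer time: 4.6904 + 14.3 → 18.9904 s.
Build time = 3067 × 18.9904 = 58243.5568 s = 16.18 hours.

16.18 hours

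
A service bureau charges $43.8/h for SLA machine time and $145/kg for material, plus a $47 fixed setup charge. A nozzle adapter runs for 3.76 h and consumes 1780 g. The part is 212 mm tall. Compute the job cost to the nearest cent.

Machine cost = 43.8 × 3.76, so $164.688.
Material charge = 145 × 1780/1000 = $258.10.
Total = 164.688 + 258.10 + 47 = 469.788 ≈ $469.79.

$469.79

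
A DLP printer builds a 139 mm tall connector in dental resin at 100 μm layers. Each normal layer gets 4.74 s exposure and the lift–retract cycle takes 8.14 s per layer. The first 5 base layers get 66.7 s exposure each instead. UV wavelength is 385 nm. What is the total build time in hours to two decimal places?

Number of layers: 139 / 0.1 → 1390 (rounded up).
Base layers = 5 × (66.7 + 8.14), so 374.2 s.
Remaining layers: 1385 × (4.74 + 8.14) → 17838.8 s.
Sum: 374.2 + 17838.8 = 18213 s → 5.06 hours.

5.06 hours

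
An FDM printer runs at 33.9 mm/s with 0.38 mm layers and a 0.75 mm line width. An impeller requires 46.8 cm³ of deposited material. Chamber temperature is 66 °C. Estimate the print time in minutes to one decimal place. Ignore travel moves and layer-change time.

Bead cross-section: 0.38 × 0.75 → 0.285 mm².
Total extruded path = 46800/0.285 = 164210.5 mm.
Print-move time = 164210.5 / 33.9, so 4844 s.
4844 s = 80.7 minutes.

80.7 minutes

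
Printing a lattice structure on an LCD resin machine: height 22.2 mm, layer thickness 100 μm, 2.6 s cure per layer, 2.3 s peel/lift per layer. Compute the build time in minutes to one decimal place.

18.1 minutes

Layers = ⌈22.2/0.1⌉ = 222.
Per-layer time = 2.6 + 2.3, so 4.9 s.
Build time: 222 × 4.9 s = 1087.8 s, i.e. 18.1 minutes.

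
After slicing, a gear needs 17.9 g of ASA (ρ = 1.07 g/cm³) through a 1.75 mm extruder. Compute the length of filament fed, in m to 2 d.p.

6.96 m

Volume = 17.9 g / 1.07 g·cm⁻³ = 16.729 cm³ = 16729 mm³.
Filament cross-section = π × (1.75/2)² = 2.4053 mm².
Length = 16729 / 2.4053 = 6955.06 mm = 6.96 m.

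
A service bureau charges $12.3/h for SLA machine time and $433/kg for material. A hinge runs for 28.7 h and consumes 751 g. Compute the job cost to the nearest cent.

$678.19

Time charge = 12.3 × 28.7 = $353.01.
Material charge = 433 × 751/1000 = $325.183.
Job cost: 353.01 + 325.183 = 678.193 ≈ $678.19.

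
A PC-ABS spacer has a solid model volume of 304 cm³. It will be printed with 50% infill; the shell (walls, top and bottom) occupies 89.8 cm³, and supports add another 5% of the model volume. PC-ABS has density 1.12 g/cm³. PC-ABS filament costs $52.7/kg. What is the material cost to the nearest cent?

$12.52

Interior volume = 304 − 89.8 = 214.2 cm³.
Infill deposited: 0.50 × 214.2 → 107.1 cm³.
Support = 0.05 × 304 = 15.2 cm³.
Total extruded = 89.8 + 107.1 + 15.2 = 212.1 cm³.
Mass = 212.1 × 1.12 = 237.552 g.
At $52.7/kg: 237.552/1000 × 52.7 = $12.52.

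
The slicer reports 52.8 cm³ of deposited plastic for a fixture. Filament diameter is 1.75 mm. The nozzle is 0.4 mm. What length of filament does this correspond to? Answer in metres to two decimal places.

21.95 m

Filament cross-section = π × (1.75/2)² = 2.4053 mm².
Length = 52.8 cm³ / 2.4053 mm² = 52800 / 2.4053 = 21951.52 mm = 21.95 m.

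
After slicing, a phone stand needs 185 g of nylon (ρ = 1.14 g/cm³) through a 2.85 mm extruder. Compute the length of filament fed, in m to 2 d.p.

Extruded volume: 185/1.14 = 162.2807 cm³ (162280.7 mm³).
A = π r² = π × 1.425² = 6.3794 mm².
L = V/A = 162280.7/6.3794 = 25438.24 mm → 25.44 m.

25.44 m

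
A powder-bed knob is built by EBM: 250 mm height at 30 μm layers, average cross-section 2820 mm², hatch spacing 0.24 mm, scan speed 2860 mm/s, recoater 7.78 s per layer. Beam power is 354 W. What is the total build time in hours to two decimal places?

27.52 hours

Layer count = ceil(250 / 0.03) = 8334.
Scan path per layer: 2820 / 0.24 → 11750 mm.
Scan time per layer: 11750 / 2860 → 4.1084 s.
Time per layer = 4.1084 + 7.78, so 11.8884 s.
8334 layers × 11.8884 s/layer = 99077.9256 s, i.e. 27.52 hours.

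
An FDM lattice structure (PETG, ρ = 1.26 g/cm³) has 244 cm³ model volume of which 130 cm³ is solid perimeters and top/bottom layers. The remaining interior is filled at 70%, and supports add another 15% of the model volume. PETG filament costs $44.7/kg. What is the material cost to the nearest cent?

$13.88

Interior volume: 244 − 130 → 114 cm³.
Infill volume = 0.70 × 114 = 79.8 cm³.
Support = 0.15 × 244, so 36.6 cm³.
Total printed volume: 130 + 79.8 + 36.6 → 246.4 cm³.
Mass = 246.4 × 1.26 = 310.464 g.
At $44.7/kg: 310.464/1000 × 44.7 = $13.88.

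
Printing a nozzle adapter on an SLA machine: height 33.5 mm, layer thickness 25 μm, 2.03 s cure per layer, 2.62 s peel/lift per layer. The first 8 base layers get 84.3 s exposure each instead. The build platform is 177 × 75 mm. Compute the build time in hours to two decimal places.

1.91 hours

Layer count = ceil(33.5 / 0.025) = 1340.
Bottom layers = 8 × (84.3 + 2.62) = 695.36 s.
Regular layers = 1332 × (2.03 + 2.62), so 6193.8 s.
Total = 695.36 + 6193.8 = 6889.16 s = 1.91 hours.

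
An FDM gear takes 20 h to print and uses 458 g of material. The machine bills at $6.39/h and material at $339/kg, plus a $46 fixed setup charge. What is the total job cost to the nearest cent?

$329.06

Machine cost = 6.39 × 20, so $127.80.
Material charge: 339 × 458/1000 → $155.262.
Adding setup: 127.80 + 155.262 + 46 → 329.062 ≈ $329.06.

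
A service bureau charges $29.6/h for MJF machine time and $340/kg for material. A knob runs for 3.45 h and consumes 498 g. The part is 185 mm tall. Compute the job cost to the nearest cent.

Machine-time cost = 29.6 × 3.45, so $102.12.
Material charge: 340 × 498/1000 → $169.32.
Job cost: 102.12 + 169.32 = $271.44.

$271.44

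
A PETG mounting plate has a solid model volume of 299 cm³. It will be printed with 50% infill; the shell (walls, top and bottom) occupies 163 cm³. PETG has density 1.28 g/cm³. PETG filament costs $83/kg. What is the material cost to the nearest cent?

$24.54

Volume inside the shell = 299 − 163, so 136 cm³.
Deposited infill: 0.50 × 136 → 68 cm³.
Deposited volume: 163 + 68 → 231 cm³.
Mass = 231 × 1.28 = 295.68 g.
At $83/kg: 295.68/1000 × 83 = $24.54.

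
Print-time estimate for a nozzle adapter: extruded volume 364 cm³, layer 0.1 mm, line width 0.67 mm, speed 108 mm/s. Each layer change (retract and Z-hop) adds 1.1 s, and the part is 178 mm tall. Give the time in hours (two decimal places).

Line area = 0.1 × 0.67 = 0.067 mm².
Path length: 364000 mm³ / 0.067 mm² → 5432835.8 mm.
Extrusion time: 5432835.8 / 108 → 50304 s.
Layer count = ceil(178 / 0.1) = 1780.
Non-print overhead = 1780 × 1.1 = 1958 s.
Total = 50304 + 1958 = 52262 s = 14.52 hours.

14.52 hours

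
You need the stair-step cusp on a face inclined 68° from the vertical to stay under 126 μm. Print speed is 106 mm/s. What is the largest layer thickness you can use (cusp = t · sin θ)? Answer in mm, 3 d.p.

0.136 mm

t = h_c / sin θ = 0.126 / 0.9272 = 0.136 mm.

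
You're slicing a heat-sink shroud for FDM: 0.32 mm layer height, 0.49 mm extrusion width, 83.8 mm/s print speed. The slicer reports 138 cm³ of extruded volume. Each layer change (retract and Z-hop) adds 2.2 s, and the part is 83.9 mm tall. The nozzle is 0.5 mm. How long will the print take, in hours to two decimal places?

Line area: 0.32 × 0.49 → 0.1568 mm².
Path length: 138000 mm³ / 0.1568 mm² → 880102 mm.
Time extruding = 880102 / 83.8 = 10502.4 s.
Number of layers: 83.9 / 0.32 → 263 (rounded up).
Non-print overhead: 263 × 2.2 → 578.6 s.
Total = 10502.4 + 578.6 = 11081 s = 3.08 hours.

3.08 hours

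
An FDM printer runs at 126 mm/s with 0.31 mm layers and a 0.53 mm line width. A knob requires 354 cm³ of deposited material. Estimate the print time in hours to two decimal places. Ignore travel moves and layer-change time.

4.75 hours

Extrusion cross-section: 0.31 × 0.53 → 0.1643 mm².
Path length: 354000 mm³ / 0.1643 mm² → 2154595.3 mm.
Time extruding = 2154595.3 / 126, so 17100 s.
In the requested units: 17100 s = 4.75 hours.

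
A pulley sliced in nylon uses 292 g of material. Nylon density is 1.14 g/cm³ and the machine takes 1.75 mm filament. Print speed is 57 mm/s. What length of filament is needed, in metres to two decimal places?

106.49 m

Extruded volume: 292/1.14 = 256.1404 cm³ (256140.4 mm³).
Filament cross-section = π × (1.75/2)² = 2.4053 mm².
Length = 256140.4 / 2.4053 = 106490 mm = 106.49 m.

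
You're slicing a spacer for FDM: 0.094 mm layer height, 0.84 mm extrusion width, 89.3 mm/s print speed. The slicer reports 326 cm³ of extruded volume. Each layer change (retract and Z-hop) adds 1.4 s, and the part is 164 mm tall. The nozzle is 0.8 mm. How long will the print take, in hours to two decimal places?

13.52 hours

Bead cross-section = 0.094 × 0.84 = 0.07896 mm².
Total extruded path = 326000/0.07896 = 4128672.7 mm.
Time extruding = 4128672.7 / 89.3 = 46233.7 s.
Layer count = ceil(164 / 0.094) = 1745.
Non-print overhead = 1745 × 1.4 = 2443 s.
Altogether 46233.7 + 2443 = 48676.7 s, i.e. 13.52 hours.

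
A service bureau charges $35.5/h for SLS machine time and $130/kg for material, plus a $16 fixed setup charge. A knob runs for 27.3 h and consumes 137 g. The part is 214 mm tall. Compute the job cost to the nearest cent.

$1002.96

Machine cost: 35.5 × 27.3 → $969.15.
Material charge: 130 × 137/1000 → $17.81.
Total = 969.15 + 17.81 + 16 = $1002.96.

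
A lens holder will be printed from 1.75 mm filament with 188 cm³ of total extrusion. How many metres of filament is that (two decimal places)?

78.16 m

Cross-section of 1.75 mm filament: π·(1.75/2)² = 2.4053 mm².
L = 188000 mm³ / 2.4053 mm² = 78160.73 mm, i.e. 78.16 m.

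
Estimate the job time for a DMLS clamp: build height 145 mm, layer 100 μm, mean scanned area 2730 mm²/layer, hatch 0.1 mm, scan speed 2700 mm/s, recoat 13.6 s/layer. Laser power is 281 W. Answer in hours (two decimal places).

9.55 hours

Layers = ⌈145/0.1⌉ = 1450.
Scan path per layer: 2730 / 0.1 → 27300 mm.
Scan time per layer: 27300 / 2700 → 10.1111 s.
Per-layer time = 10.1111 + 13.6 = 23.7111 s.
Total: 1450 × 23.7111 s = 34381.095 s → 9.55 hours.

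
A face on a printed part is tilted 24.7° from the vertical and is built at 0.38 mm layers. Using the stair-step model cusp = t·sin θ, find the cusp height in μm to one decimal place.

158.8 μm

h_c = t·sin θ = 0.38 × 0.4179 = 0.158802 mm (158.8 μm).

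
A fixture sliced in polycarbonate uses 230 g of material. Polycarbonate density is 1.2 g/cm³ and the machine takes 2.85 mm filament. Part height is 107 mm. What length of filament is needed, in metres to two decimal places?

Volume = 230 g / 1.2 g·cm⁻³ = 191.6667 cm³ = 191666.7 mm³.
Cross-section of 2.85 mm filament: π·(2.85/2)² = 6.3794 mm².
Length = 191666.7 / 6.3794 = 30044.63 mm = 30.04 m.

30.04 m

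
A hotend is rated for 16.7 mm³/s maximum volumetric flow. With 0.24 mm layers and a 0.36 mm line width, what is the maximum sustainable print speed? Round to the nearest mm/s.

193 mm/s

Bead cross-section = 0.24 × 0.36 = 0.0864 mm².
v_max = Q/A = 16.7/0.0864 = 193.29 mm/s → 193 mm/s.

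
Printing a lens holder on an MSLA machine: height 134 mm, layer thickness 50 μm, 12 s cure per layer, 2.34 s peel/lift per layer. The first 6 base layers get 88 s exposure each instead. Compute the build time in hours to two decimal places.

Number of layers: 134 / 0.05 → 2680 (rounded up).
Burn-in layers = 6 × (88 + 2.34), so 542.04 s.
Normal layers = 2674 × (12 + 2.34) = 38345.16 s.
Sum: 542.04 + 38345.16 = 38887.2 s → 10.80 hours.

10.80 hours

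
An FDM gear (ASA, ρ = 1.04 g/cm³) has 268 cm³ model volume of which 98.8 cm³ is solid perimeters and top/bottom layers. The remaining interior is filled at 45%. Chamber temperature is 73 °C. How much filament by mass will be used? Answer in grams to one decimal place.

Infill region = 268 − 98.8, so 169.2 cm³.
Infill deposited = 0.45 × 169.2 = 76.14 cm³.
Total extruded = 98.8 + 76.14 = 174.94 cm³.
Mass: 174.94 × 1.04 → 181.9376 g.

181.9 g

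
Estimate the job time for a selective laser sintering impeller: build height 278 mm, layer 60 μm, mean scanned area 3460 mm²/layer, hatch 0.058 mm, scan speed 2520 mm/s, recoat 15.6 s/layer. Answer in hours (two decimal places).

50.55 hours

Number of layers: 278 / 0.06 → 4634 (rounded up).
Scan path per layer: 3460 / 0.058 → 59655.2 mm.
Per-layer scan time = 59655.2 / 2520 = 23.6727 s.
Per-layer time: 23.6727 + 15.6 → 39.2727 s.
Build time = 4634 × 39.2727 = 181989.6918 s = 50.55 hours.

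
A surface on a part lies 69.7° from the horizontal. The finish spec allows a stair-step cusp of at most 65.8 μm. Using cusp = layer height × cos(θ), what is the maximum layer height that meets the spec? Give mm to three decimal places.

0.190 mm

t = h_c / cos θ = 0.0658 / 0.3469 = 0.190 mm.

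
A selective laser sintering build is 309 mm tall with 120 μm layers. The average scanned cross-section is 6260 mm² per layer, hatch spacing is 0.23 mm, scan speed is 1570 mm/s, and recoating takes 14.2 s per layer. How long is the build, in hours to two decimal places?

22.56 hours

Layer count = ceil(309 / 0.12) = 2575.
Hatch length per layer = 6260 / 0.23 = 27217.4 mm.
Scan time per layer = 27217.4 / 1570, so 17.3359 s.
Time per layer = 17.3359 + 14.2 = 31.5359 s.
Total: 2575 × 31.5359 s = 81204.9425 s → 22.56 hours.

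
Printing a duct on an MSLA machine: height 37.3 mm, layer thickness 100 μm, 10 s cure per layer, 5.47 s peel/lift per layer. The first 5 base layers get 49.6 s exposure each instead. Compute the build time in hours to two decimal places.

Number of layers: 37.3 / 0.1 → 373 (rounded up).
Base layers = 5 × (49.6 + 5.47) = 275.35 s.
Normal layers: 368 × (10 + 5.47) → 5692.96 s.
Sum: 275.35 + 5692.96 = 5968.31 s → 1.66 hours.

1.66 hours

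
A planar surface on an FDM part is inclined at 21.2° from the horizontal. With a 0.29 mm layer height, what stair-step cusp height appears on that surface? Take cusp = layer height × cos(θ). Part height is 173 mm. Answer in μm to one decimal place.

cos(21.2°) = 0.9323, so cusp = 0.29 × 0.9323 = 0.270367 mm → 270.4 μm.

270.4 μm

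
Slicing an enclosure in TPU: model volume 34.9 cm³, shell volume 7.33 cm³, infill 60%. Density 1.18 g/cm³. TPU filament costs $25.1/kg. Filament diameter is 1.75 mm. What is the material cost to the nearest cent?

$0.71

Volume inside the shell = 34.9 − 7.33 = 27.57 cm³.
Infill volume = 0.60 × 27.57 = 16.542 cm³.
Deposited volume = 7.33 + 16.542, so 23.872 cm³.
Mass = 23.872 × 1.18 = 28.16896 g.
At $25.1/kg: 28.16896/1000 × 25.1 = $0.71.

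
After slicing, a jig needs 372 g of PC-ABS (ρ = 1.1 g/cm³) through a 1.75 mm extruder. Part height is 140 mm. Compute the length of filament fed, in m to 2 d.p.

Volume = 372 g / 1.1 g·cm⁻³ = 338.1818 cm³ = 338181.8 mm³.
Filament cross-section = π × (1.75/2)² = 2.4053 mm².
Length = 338181.8 / 2.4053 = 140598.59 mm = 140.60 m.

140.60 m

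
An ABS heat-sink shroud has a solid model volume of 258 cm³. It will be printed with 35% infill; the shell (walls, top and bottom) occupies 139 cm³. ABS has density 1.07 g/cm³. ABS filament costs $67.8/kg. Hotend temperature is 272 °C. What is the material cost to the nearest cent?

Volume inside the shell: 258 − 139 → 119 cm³.
Deposited infill = 0.35 × 119 = 41.65 cm³.
Deposited volume: 139 + 41.65 → 180.65 cm³.
Mass = 180.65 × 1.07 = 193.2955 g.
Cost = 193.2955 g / 1000 × $67.8/kg = $13.11.

$13.11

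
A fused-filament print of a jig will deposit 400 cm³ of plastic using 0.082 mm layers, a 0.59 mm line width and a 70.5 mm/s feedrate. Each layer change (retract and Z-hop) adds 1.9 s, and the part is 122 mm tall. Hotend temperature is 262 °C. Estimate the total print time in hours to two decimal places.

Bead cross-section = 0.082 × 0.59 = 0.04838 mm².
Total extruded path = 400000/0.04838 = 8267879.3 mm.
Time extruding: 8267879.3 / 70.5 → 117274.9 s.
Layers = ⌈122/0.082⌉ = 1488.
Z-hop total = 1488 × 1.9, so 2827.2 s.
Altogether 117274.9 + 2827.2 = 120102.1 s, i.e. 33.36 hours.

33.36 hours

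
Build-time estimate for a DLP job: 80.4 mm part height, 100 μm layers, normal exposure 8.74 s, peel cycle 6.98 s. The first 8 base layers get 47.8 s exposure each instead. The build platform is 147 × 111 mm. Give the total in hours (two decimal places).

3.60 hours

Layer count = ceil(80.4 / 0.1) = 804.
Bottom layers: 8 × (47.8 + 6.98) → 438.24 s.
Remaining layers = 796 × (8.74 + 6.98) = 12513.12 s.
Sum: 438.24 + 12513.12 = 12951.36 s → 3.60 hours.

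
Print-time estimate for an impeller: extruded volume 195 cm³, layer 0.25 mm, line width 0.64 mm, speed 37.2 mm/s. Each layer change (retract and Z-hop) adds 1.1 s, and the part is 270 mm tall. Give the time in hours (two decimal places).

Extrusion cross-section = 0.25 × 0.64, so 0.16 mm².
Toolpath length = 195 cm³ / 0.16 mm² = 195000 / 0.16 = 1218750 mm.
Time extruding = 1218750 / 37.2, so 32762.1 s.
Number of layers: 270 / 0.25 → 1080 (rounded up).
Z-hop total = 1080 × 1.1, so 1188 s.
Total = 32762.1 + 1188 = 33950.1 s = 9.43 hours.

9.43 hours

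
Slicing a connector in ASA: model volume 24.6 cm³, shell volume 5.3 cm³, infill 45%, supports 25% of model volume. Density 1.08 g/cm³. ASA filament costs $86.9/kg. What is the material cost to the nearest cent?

Infill region = 24.6 − 5.3, so 19.3 cm³.
Deposited infill = 0.45 × 19.3 = 8.685 cm³.
Support = 0.25 × 24.6 = 6.15 cm³.
Deposited volume = 5.3 + 8.685 + 6.15, so 20.135 cm³.
Mass: 20.135 × 1.08 → 21.7458 g.
At $86.9/kg: 21.7458/1000 × 86.9 = $1.89.

$1.89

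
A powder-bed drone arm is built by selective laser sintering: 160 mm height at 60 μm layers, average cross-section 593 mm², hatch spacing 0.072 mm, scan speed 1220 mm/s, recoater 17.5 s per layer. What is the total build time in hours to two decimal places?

17.97 hours

Number of layers: 160 / 0.06 → 2667 (rounded up).
Hatch length per layer = 593 / 0.072 = 8236.1 mm.
Per-layer scan time: 8236.1 / 1220 → 6.7509 s.
Time per layer: 6.7509 + 17.5 → 24.2509 s.
2667 layers × 24.2509 s/layer = 64677.1503 s, i.e. 17.97 hours.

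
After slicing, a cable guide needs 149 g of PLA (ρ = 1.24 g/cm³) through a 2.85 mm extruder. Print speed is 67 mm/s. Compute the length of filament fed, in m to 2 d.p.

18.84 m

Extruded volume: 149/1.24 = 120.1613 cm³ (120161.3 mm³).
Filament cross-section = π × (2.85/2)² = 6.3794 mm².
L = V/A = 120161.3/6.3794 = 18835.83 mm → 18.84 m.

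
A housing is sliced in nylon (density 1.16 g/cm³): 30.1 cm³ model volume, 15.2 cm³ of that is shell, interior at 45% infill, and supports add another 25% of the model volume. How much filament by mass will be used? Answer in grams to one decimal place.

Infill region: 30.1 − 15.2 → 14.9 cm³.
Infill volume: 0.45 × 14.9 → 6.705 cm³.
Support = 0.25 × 30.1, so 7.525 cm³.
Deposited volume = 15.2 + 6.705 + 7.525 = 29.43 cm³.
Mass = 29.43 × 1.16 = 34.1388 g.

34.1 g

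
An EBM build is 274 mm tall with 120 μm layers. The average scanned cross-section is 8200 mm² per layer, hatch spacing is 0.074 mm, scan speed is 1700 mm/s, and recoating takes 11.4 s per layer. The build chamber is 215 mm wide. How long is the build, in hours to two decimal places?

Layers = ⌈274/0.12⌉ = 2284.
Hatch length per layer: 8200 / 0.074 → 110810.8 mm.
Per-layer scan time = 110810.8 / 1700, so 65.1828 s.
Per-layer time = 65.1828 + 11.4, so 76.5828 s.
Build time = 2284 × 76.5828 = 174915.1152 s = 48.59 hours.

48.59 hours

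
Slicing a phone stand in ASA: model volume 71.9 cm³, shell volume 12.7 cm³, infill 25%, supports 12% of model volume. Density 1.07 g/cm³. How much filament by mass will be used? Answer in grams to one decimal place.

Interior volume = 71.9 − 12.7, so 59.2 cm³.
Infill volume: 0.25 × 59.2 → 14.8 cm³.
Support = 0.12 × 71.9, so 8.628 cm³.
Total extruded: 12.7 + 14.8 + 8.628 → 36.128 cm³.
Mass = 36.128 × 1.07, so 38.65696 g.

38.7 g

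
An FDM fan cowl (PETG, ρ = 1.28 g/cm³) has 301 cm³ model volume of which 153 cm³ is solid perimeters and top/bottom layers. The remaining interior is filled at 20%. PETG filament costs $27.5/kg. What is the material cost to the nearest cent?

Volume inside the shell = 301 − 153 = 148 cm³.
Infill deposited = 0.20 × 148, so 29.6 cm³.
Total printed volume: 153 + 29.6 → 182.6 cm³.
Mass: 182.6 × 1.28 → 233.728 g.
Cost = 233.728 g / 1000 × $27.5/kg = $6.43.

$6.43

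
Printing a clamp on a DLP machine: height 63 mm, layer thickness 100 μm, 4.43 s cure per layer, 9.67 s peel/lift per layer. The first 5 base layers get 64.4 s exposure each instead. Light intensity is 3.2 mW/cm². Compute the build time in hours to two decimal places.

Layers = ⌈63/0.1⌉ = 630.
Base layers = 5 × (64.4 + 9.67), so 370.35 s.
Remaining layers = 625 × (4.43 + 9.67), so 8812.5 s.
Sum: 370.35 + 8812.5 = 9182.85 s → 2.55 hours.

2.55 hours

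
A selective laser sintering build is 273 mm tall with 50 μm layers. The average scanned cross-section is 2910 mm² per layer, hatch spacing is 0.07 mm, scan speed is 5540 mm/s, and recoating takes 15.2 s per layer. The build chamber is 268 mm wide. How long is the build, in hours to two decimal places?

34.43 hours

Layer count = ceil(273 / 0.05) = 5460.
Scan path per layer = 2910 / 0.07, so 41571.4 mm.
Per-layer scan time = 41571.4 / 5540, so 7.5039 s.
Per-layer time = 7.5039 + 15.2, so 22.7039 s.
5460 layers × 22.7039 s/layer = 123963.294 s, i.e. 34.43 hours.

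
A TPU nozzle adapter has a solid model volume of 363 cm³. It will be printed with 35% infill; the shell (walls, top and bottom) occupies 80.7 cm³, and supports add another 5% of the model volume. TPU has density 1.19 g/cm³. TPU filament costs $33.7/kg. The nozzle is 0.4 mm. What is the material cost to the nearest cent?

$7.93

Infill region: 363 − 80.7 → 282.3 cm³.
Deposited infill = 0.35 × 282.3 = 98.805 cm³.
Support = 0.05 × 363, so 18.15 cm³.
Total extruded = 80.7 + 98.805 + 18.15, so 197.655 cm³.
Mass: 197.655 × 1.19 → 235.20945 g.
Cost = 235.20945 g / 1000 × $33.7/kg = $7.93.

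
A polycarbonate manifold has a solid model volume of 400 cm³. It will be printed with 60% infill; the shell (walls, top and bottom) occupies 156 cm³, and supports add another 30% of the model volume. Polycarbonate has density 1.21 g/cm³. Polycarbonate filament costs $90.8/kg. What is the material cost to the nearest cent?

$46.41

Interior volume: 400 − 156 → 244 cm³.
Infill volume = 0.60 × 244, so 146.4 cm³.
Support: 0.30 × 400 → 120 cm³.
Total extruded = 156 + 146.4 + 120, so 422.4 cm³.
Mass = 422.4 × 1.21, so 511.104 g.
Cost = 511.104 g / 1000 × $90.8/kg = $46.41.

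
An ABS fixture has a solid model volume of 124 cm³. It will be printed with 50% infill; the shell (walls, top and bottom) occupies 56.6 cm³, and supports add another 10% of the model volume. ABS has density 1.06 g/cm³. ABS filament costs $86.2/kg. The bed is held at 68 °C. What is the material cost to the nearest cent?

Interior volume = 124 − 56.6 = 67.4 cm³.
Infill deposited = 0.50 × 67.4, so 33.7 cm³.
Support = 0.10 × 124 = 12.4 cm³.
Total extruded: 56.6 + 33.7 + 12.4 → 102.7 cm³.
Mass = 102.7 × 1.06 = 108.862 g.
Cost = 108.862 g / 1000 × $86.2/kg = $9.38.

$9.38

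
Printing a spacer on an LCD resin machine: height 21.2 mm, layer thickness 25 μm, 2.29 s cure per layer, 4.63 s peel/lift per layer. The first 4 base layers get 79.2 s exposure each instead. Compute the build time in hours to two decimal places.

Layer count = ceil(21.2 / 0.025) = 848.
Burn-in layers: 4 × (79.2 + 4.63) → 335.32 s.
Normal layers = 844 × (2.29 + 4.63), so 5840.48 s.
Sum: 335.32 + 5840.48 = 6175.8 s → 1.72 hours.

1.72 hours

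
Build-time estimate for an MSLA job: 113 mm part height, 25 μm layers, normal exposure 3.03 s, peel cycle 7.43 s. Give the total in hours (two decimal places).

13.13 hours

Number of layers: 113 / 0.025 → 4520 (rounded up).
Per-layer time = 3.03 + 7.43 = 10.46 s.
Total = 4520 × 10.46 = 47279.2 s = 13.13 hours.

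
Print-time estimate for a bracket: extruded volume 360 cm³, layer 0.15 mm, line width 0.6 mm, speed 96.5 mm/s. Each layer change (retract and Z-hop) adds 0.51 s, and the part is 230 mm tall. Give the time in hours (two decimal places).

Extrusion cross-section = 0.15 × 0.6 = 0.09 mm².
Total extruded path = 360000/0.09 = 4000000 mm.
Print-move time: 4000000 / 96.5 → 41450.8 s.
Layers = ⌈230/0.15⌉ = 1534.
Z-hop total = 1534 × 0.51 = 782.34 s.
Altogether 41450.8 + 782.34 = 42233.14 s, i.e. 11.73 hours.

11.73 hours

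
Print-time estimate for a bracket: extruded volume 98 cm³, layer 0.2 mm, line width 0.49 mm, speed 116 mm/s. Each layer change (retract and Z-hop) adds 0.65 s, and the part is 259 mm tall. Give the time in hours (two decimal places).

Line area = 0.2 × 0.49, so 0.098 mm².
Toolpath length = 98 cm³ / 0.098 mm² = 98000 / 0.098 = 1000000 mm.
Time extruding = 1000000 / 116, so 8620.7 s.
Number of layers: 259 / 0.2 → 1295 (rounded up).
Layer-change overhead = 1295 × 0.65, so 841.75 s.
Total = 8620.7 + 841.75 = 9462.45 s = 2.63 hours.

2.63 hours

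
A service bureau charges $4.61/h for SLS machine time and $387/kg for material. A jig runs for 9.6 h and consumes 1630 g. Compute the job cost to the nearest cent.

Machine-time cost = 4.61 × 9.6, so $44.256.
Material charge = 387 × 1630/1000 = $630.81.
Total = 44.256 + 630.81 = 675.066 ≈ $675.07.

$675.07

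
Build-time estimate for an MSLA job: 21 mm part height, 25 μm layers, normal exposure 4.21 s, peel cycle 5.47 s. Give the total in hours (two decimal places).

Layer count = ceil(21 / 0.025) = 840.
Per-layer time = 4.21 + 5.47, so 9.68 s.
Total = 840 × 9.68 = 8131.2 s = 2.26 hours.

2.26 hours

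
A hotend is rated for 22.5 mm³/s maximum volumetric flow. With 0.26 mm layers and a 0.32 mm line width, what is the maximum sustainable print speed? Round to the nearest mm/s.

270 mm/s

Extrusion cross-section: 0.26 × 0.32 → 0.0832 mm².
v_max = Q/A = 22.5/0.0832 = 270.43 mm/s → 270 mm/s.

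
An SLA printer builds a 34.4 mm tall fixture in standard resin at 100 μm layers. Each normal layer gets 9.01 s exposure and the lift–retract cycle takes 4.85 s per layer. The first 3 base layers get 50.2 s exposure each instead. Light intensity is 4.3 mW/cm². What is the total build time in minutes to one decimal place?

81.5 minutes

Layer count = ceil(34.4 / 0.1) = 344.
Bottom layers = 3 × (50.2 + 4.85), so 165.15 s.
Remaining layers = 341 × (9.01 + 4.85), so 4726.26 s.
Total = 165.15 + 4726.26 = 4891.41 s = 81.5 minutes.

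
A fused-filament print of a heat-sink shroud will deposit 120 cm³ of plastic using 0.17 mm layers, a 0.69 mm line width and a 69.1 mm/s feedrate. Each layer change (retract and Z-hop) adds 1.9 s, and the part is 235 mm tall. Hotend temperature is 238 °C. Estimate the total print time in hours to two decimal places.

4.84 hours

Bead cross-section: 0.17 × 0.69 → 0.1173 mm².
Path length: 120000 mm³ / 0.1173 mm² → 1023017.9 mm.
Extrusion time = 1023017.9 / 69.1, so 14804.9 s.
Layer count = ceil(235 / 0.17) = 1383.
Z-hop total: 1383 × 1.9 → 2627.7 s.
Altogether 14804.9 + 2627.7 = 17432.6 s, i.e. 4.84 hours.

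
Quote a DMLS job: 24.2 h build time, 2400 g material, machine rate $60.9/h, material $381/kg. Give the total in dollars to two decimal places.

Machine cost = 60.9 × 24.2, so $1473.78.
Feedstock cost = 381 × 2400/1000, so $914.40.
Job cost: 1473.78 + 914.40 = $2388.18.

$2388.18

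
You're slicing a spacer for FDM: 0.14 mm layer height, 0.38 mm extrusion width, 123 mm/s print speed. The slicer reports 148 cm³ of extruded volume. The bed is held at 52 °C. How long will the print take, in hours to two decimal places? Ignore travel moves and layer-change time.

Line area = 0.14 × 0.38 = 0.0532 mm².
Path length: 148000 mm³ / 0.0532 mm² → 2781954.9 mm.
Print-move time = 2781954.9 / 123 = 22617.5 s.
In the requested units: 22617.5 s = 6.28 hours.

6.28 hours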